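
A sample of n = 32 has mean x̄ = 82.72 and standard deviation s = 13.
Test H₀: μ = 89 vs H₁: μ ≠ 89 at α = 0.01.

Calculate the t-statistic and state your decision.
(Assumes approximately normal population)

df = n - 1 = 31
SE = s/√n = 13/√32 = 2.2981
t = (x̄ - μ₀)/SE = (82.72 - 89)/2.2981 = -2.7327
Critical value: t_{0.005,31} = ±2.744
p-value ≈ 0.0103
Decision: fail to reject H₀

Answer: t = -2.7327, fail to reject H₀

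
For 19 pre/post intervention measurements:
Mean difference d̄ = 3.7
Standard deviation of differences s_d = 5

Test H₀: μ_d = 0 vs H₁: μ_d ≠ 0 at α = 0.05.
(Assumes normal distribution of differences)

Answer: t = 3.2255, reject H₀

Derivation:
df = n - 1 = 18
SE = s_d/√n = 5/√19 = 1.1471
t = d̄/SE = 3.7/1.1471 = 3.2255
Critical value: t_{0.025,18} = ±2.101
p-value ≈ 0.0047
Decision: reject H₀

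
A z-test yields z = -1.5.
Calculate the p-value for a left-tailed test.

For z = -1.5:
p = P(Z < -1.5) = Φ(-1.5) = 0.0668

Answer: p-value ≈ 0.0668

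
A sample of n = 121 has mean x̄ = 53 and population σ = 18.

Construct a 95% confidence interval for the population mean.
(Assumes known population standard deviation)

Confidence level: 95%, α = 0.05
z_0.025 = 1.960
SE = σ/√n = 18/√121 = 1.6364
Margin of error = 1.960 × 1.6364 = 3.2073
CI: x̄ ± margin = 53 ± 3.2073
CI: (49.7927, 56.2073)

Answer: (49.7927, 56.2073)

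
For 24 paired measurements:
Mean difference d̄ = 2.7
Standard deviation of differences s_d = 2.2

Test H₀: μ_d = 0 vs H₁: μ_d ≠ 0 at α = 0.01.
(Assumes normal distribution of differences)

Answer: t = 6.0120, reject H₀

Derivation:
df = n - 1 = 23
SE = s_d/√n = 2.2/√24 = 0.4491
t = d̄/SE = 2.7/0.4491 = 6.0120
Critical value: t_{0.005,23} = ±2.807
p-value < 0.0001
Decision: reject H₀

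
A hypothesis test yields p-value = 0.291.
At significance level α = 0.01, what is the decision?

Answer: fail to reject H₀

Derivation:
Compare p-value to α:
0.291 ≥ 0.01
Decision: fail to reject H₀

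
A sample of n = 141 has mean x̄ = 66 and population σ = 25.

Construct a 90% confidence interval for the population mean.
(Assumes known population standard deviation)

Answer: (62.5366, 69.4634)

Derivation:
Confidence level: 90%, α = 0.1
z_0.05 = 1.645
SE = σ/√n = 25/√141 = 2.1054
Margin of error = 1.645 × 2.1054 = 3.4634
CI: x̄ ± margin = 66 ± 3.4634
CI: (62.5366, 69.4634)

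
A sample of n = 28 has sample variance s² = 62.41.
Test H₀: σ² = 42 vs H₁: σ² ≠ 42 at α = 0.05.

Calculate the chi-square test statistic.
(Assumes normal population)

Answer: χ² = 40.1207, fail to reject H₀

Derivation:
df = n - 1 = 27
χ² = (n-1)s²/σ₀² = 27×62.41/42 = 40.1207
Critical values: χ²_{0.975,27} = 14.573, χ²_{0.025,27} = 43.195
Rejection region: χ² < 14.573 or χ² > 43.195
Decision: fail to reject H₀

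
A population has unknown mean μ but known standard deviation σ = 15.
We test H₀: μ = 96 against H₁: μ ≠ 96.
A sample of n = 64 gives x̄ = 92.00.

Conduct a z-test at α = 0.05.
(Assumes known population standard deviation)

Standard error: SE = σ/√n = 15/√64 = 1.8750
z-statistic: z = (x̄ - μ₀)/SE = (92.00 - 96)/1.8750 = -2.1333
Critical value: ±1.960
p-value = 0.0329
Decision: reject H₀

Answer: z = -2.1333, reject H₀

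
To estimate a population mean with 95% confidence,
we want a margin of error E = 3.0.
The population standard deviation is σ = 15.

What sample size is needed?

z_0.025 = 1.960
n = (z×σ/E)² = (1.960×15/3.0)²
n = 96.0400
Round up: n = 97

Answer: n = 97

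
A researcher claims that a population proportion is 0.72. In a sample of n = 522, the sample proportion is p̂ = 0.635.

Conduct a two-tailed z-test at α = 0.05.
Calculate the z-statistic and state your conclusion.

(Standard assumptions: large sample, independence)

Answer: z = -4.3253, reject H₀

Derivation:
H₀: p = 0.72, H₁: p ≠ 0.72
Standard error: SE = √(p₀(1-p₀)/n) = √(0.72×0.28/522) = 0.019652
z-statistic: z = (p̂ - p₀)/SE = (0.635 - 0.72)/0.019652 = -4.3253
Critical value: z_0.025 = ±1.960
p-value < 0.0001
Decision: reject H₀ at α = 0.05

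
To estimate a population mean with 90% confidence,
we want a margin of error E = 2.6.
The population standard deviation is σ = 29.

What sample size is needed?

Answer: n = 337

Derivation:
z_0.05 = 1.645
n = (z×σ/E)² = (1.645×29/2.6)²
n = 336.6519
Round up: n = 337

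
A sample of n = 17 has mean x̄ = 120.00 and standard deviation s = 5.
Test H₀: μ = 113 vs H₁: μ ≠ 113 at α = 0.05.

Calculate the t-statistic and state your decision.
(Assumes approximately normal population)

Answer: t = 5.7722, reject H₀

Derivation:
df = n - 1 = 16
SE = s/√n = 5/√17 = 1.2127
t = (x̄ - μ₀)/SE = (120.00 - 113)/1.2127 = 5.7722
Critical value: t_{0.025,16} = ±2.120
p-value < 0.0001
Decision: reject H₀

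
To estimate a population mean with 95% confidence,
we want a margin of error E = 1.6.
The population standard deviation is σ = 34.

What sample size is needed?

z_0.025 = 1.960
n = (z×σ/E)² = (1.960×34/1.6)²
n = 1734.7225
Round up: n = 1735

Answer: n = 1735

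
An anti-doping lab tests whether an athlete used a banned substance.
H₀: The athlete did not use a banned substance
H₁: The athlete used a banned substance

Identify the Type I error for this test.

Type I error (α): Rejecting H₀ when H₀ is true
Type II error (β): Failing to reject H₀ when H₁ is true

Answer: Falsely accusing a clean athlete of doping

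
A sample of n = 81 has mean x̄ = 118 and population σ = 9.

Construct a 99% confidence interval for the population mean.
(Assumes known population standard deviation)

Confidence level: 99%, α = 0.01
z_0.005 = 2.576
SE = σ/√n = 9/√81 = 1.0000
Margin of error = 2.576 × 1.0000 = 2.5760
CI: x̄ ± margin = 118 ± 2.5760
CI: (115.4240, 120.5760)

Answer: (115.4240, 120.5760)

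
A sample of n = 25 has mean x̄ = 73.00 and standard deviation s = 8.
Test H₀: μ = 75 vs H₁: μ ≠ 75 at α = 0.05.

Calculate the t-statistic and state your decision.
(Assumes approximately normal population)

Answer: t = -1.2500, fail to reject H₀

Derivation:
df = n - 1 = 24
SE = s/√n = 8/√25 = 1.6000
t = (x̄ - μ₀)/SE = (73.00 - 75)/1.6000 = -1.2500
Critical value: t_{0.025,24} = ±2.064
p-value ≈ 0.2234
Decision: fail to reject H₀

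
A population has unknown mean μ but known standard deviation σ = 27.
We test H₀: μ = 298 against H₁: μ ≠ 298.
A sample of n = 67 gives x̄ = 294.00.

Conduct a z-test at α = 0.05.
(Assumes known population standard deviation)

Standard error: SE = σ/√n = 27/√67 = 3.2986
z-statistic: z = (x̄ - μ₀)/SE = (294.00 - 298)/3.2986 = -1.2126
Critical value: ±1.960
p-value = 0.2253
Decision: fail to reject H₀

Answer: z = -1.2126, fail to reject H₀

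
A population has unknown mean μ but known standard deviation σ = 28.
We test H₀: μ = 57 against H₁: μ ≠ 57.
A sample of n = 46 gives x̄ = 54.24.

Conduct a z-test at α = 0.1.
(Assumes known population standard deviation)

Standard error: SE = σ/√n = 28/√46 = 4.1284
z-statistic: z = (x̄ - μ₀)/SE = (54.24 - 57)/4.1284 = -0.6685
Critical value: ±1.645
p-value = 0.5038
Decision: fail to reject H₀

Answer: z = -0.6685, fail to reject H₀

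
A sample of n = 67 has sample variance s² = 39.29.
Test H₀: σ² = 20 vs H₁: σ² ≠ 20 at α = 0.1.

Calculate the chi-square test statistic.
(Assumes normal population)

Answer: χ² = 129.6570, reject H₀

Derivation:
df = n - 1 = 66
χ² = (n-1)s²/σ₀² = 66×39.29/20 = 129.6570
Critical values: χ²_{0.95,66} = 48.305, χ²_{0.05,66} = 85.965
Rejection region: χ² < 48.305 or χ² > 85.965
Decision: reject H₀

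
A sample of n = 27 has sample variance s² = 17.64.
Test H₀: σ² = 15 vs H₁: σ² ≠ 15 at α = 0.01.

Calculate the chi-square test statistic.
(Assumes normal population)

Answer: χ² = 30.5760, fail to reject H₀

Derivation:
df = n - 1 = 26
χ² = (n-1)s²/σ₀² = 26×17.64/15 = 30.5760
Critical values: χ²_{0.995,26} = 11.160, χ²_{0.005,26} = 48.290
Rejection region: χ² < 11.160 or χ² > 48.290
Decision: fail to reject H₀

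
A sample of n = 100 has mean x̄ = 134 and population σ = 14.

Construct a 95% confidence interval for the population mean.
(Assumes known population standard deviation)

Confidence level: 95%, α = 0.05
z_0.025 = 1.960
SE = σ/√n = 14/√100 = 1.4000
Margin of error = 1.960 × 1.4000 = 2.7440
CI: x̄ ± margin = 134 ± 2.7440
CI: (131.2560, 136.7440)

Answer: (131.2560, 136.7440)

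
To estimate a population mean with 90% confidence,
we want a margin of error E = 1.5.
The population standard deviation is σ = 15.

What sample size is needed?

z_0.05 = 1.645
n = (z×σ/E)² = (1.645×15/1.5)²
n = 270.6025
Round up: n = 271

Answer: n = 271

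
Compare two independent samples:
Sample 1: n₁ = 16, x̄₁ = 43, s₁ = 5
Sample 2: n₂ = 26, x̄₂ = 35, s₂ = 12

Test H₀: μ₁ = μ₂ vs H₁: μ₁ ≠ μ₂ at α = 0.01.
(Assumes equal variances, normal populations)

Pooled variance: s²_p = [15×5² + 25×12²]/(40) = 99.3750
s_p = 9.9687
SE = s_p×√(1/n₁ + 1/n₂) = 9.9687×√(1/16 + 1/26) = 3.1675
t = (x̄₁ - x̄₂)/SE = (43 - 35)/3.1675 = 2.5257
df = 40, t-critical = ±2.704
Decision: fail to reject H₀

Answer: t = 2.5257, fail to reject H₀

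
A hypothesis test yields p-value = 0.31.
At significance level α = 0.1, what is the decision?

Compare p-value to α:
0.31 ≥ 0.1
Decision: fail to reject H₀

Answer: fail to reject H₀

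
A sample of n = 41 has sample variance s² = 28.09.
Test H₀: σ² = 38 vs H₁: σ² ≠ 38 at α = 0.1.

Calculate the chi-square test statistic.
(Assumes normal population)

Answer: χ² = 29.5684, fail to reject H₀

Derivation:
df = n - 1 = 40
χ² = (n-1)s²/σ₀² = 40×28.09/38 = 29.5684
Critical values: χ²_{0.95,40} = 26.509, χ²_{0.05,40} = 55.758
Rejection region: χ² < 26.509 or χ² > 55.758
Decision: fail to reject H₀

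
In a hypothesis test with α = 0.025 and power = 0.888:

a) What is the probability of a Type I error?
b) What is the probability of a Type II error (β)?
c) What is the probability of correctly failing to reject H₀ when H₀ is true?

a) Type I error probability = α = 0.025
b) Power = P(reject H₀ | H₁ true) = 1 - β = 0.888, so Type II error probability = β = 1 - Power = 0.112
c) P(fail to reject H₀ | H₀ true) = 1 - α = 0.975

Answer: a) 0.025, b) 0.112, c) 0.975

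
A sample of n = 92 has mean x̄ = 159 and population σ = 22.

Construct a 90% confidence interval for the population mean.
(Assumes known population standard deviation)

Confidence level: 90%, α = 0.1
z_0.05 = 1.645
SE = σ/√n = 22/√92 = 2.2937
Margin of error = 1.645 × 2.2937 = 3.7731
CI: x̄ ± margin = 159 ± 3.7731
CI: (155.2269, 162.7731)

Answer: (155.2269, 162.7731)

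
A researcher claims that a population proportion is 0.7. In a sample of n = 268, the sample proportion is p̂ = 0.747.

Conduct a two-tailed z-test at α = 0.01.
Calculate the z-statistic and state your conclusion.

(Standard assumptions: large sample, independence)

Answer: z = 1.6790, fail to reject H₀

Derivation:
H₀: p = 0.7, H₁: p ≠ 0.7
Standard error: SE = √(p₀(1-p₀)/n) = √(0.7×0.3/268) = 0.027993
z-statistic: z = (p̂ - p₀)/SE = (0.747 - 0.7)/0.027993 = 1.6790
Critical value: z_0.005 = ±2.576
p-value = 0.0932
Decision: fail to reject H₀ at α = 0.01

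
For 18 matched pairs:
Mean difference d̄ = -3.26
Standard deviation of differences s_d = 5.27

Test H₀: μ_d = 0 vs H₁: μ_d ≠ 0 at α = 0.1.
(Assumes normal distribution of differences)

df = n - 1 = 17
SE = s_d/√n = 5.27/√18 = 1.2422
t = d̄/SE = -3.26/1.2422 = -2.6244
Critical value: t_{0.05,17} = ±1.740
p-value ≈ 0.0178
Decision: reject H₀

Answer: t = -2.6244, reject H₀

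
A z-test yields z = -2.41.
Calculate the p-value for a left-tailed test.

For z = -2.41:
p = P(Z < -2.41) = Φ(-2.41) = 0.0080

Answer: p-value ≈ 0.0080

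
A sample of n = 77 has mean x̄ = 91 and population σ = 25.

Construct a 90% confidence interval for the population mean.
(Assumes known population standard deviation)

Answer: (86.3134, 95.6866)

Derivation:
Confidence level: 90%, α = 0.1
z_0.05 = 1.645
SE = σ/√n = 25/√77 = 2.8490
Margin of error = 1.645 × 2.8490 = 4.6866
CI: x̄ ± margin = 91 ± 4.6866
CI: (86.3134, 95.6866)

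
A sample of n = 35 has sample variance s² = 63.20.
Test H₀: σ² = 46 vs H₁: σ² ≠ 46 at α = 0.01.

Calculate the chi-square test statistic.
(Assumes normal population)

df = n - 1 = 34
χ² = (n-1)s²/σ₀² = 34×63.20/46 = 46.7130
Critical values: χ²_{0.995,34} = 16.501, χ²_{0.005,34} = 58.964
Rejection region: χ² < 16.501 or χ² > 58.964
Decision: fail to reject H₀

Answer: χ² = 46.7130, fail to reject H₀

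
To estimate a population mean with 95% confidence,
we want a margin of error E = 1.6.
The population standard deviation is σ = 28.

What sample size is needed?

z_0.025 = 1.960
n = (z×σ/E)² = (1.960×28/1.6)²
n = 1176.4900
Round up: n = 1177

Answer: n = 1177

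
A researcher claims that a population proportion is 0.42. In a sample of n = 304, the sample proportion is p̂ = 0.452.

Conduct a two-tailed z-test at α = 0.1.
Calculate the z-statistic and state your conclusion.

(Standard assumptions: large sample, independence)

Answer: z = 1.1304, fail to reject H₀

Derivation:
H₀: p = 0.42, H₁: p ≠ 0.42
Standard error: SE = √(p₀(1-p₀)/n) = √(0.42×0.58/304) = 0.028308
z-statistic: z = (p̂ - p₀)/SE = (0.452 - 0.42)/0.028308 = 1.1304
Critical value: z_0.05 = ±1.645
p-value = 0.2583
Decision: fail to reject H₀ at α = 0.1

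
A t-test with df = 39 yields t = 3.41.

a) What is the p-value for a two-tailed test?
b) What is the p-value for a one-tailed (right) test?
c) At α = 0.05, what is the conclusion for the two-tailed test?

Using t-distribution with df = 39:
a) Two-tailed: p = 2×P(T > 3.41) = 0.0015
b) One-tailed: p = P(T > 3.41) = 0.0008
c) 0.0015 < 0.05, reject H₀

Answer: a) 0.0015, b) 0.0008, c) reject H₀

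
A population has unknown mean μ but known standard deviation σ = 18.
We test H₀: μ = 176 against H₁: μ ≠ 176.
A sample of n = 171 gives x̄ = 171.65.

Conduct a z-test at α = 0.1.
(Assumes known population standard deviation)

Standard error: SE = σ/√n = 18/√171 = 1.3765
z-statistic: z = (x̄ - μ₀)/SE = (171.65 - 176)/1.3765 = -3.1602
Critical value: ±1.645
p-value = 0.0016
Decision: reject H₀

Answer: z = -3.1602, reject H₀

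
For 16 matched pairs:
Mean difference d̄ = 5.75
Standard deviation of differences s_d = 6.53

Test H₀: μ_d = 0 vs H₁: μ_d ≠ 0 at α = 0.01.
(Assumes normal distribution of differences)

Answer: t = 3.5222, reject H₀

Derivation:
df = n - 1 = 15
SE = s_d/√n = 6.53/√16 = 1.6325
t = d̄/SE = 5.75/1.6325 = 3.5222
Critical value: t_{0.005,15} = ±2.947
p-value ≈ 0.0031
Decision: reject H₀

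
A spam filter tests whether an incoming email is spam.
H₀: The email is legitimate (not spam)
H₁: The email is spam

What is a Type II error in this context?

Answer: Letting a spam email through to the inbox

Derivation:
A Type I error (probability α) occurs when we reject a true H₀.
A Type II error (probability β) occurs when we fail to reject a false H₀.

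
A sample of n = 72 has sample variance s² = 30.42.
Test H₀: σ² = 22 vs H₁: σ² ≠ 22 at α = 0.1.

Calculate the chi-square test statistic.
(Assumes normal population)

Answer: χ² = 98.1736, reject H₀

Derivation:
df = n - 1 = 71
χ² = (n-1)s²/σ₀² = 71×30.42/22 = 98.1736
Critical values: χ²_{0.95,71} = 52.600, χ²_{0.05,71} = 91.670
Rejection region: χ² < 52.600 or χ² > 91.670
Decision: reject H₀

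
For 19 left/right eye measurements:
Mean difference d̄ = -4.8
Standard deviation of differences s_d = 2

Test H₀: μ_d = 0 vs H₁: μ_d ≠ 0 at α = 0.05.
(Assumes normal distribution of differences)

df = n - 1 = 18
SE = s_d/√n = 2/√19 = 0.4588
t = d̄/SE = -4.8/0.4588 = -10.4621
Critical value: t_{0.025,18} = ±2.101
p-value < 0.0001
Decision: reject H₀

Answer: t = -10.4621, reject H₀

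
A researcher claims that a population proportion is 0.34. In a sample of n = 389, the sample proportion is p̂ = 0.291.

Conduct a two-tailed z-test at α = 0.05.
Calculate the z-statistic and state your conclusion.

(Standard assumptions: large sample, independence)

Answer: z = -2.0401, reject H₀

Derivation:
H₀: p = 0.34, H₁: p ≠ 0.34
Standard error: SE = √(p₀(1-p₀)/n) = √(0.34×0.66/389) = 0.024018
z-statistic: z = (p̂ - p₀)/SE = (0.291 - 0.34)/0.024018 = -2.0401
Critical value: z_0.025 = ±1.960
p-value = 0.0413
Decision: reject H₀ at α = 0.05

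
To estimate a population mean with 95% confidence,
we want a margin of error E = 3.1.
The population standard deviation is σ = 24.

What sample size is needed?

Answer: n = 231

Derivation:
z_0.025 = 1.960
n = (z×σ/E)² = (1.960×24/3.1)²
n = 230.2561
Round up: n = 231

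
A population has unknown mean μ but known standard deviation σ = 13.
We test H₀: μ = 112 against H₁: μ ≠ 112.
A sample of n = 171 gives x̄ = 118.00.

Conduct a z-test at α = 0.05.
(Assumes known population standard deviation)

Standard error: SE = σ/√n = 13/√171 = 0.9941
z-statistic: z = (x̄ - μ₀)/SE = (118.00 - 112)/0.9941 = 6.0356
Critical value: ±1.960
p-value < 0.0001
Decision: reject H₀

Answer: z = 6.0356, reject H₀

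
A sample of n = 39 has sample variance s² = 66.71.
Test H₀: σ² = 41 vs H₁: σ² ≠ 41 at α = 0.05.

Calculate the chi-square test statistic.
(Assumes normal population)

Answer: χ² = 61.8288, reject H₀

Derivation:
df = n - 1 = 38
χ² = (n-1)s²/σ₀² = 38×66.71/41 = 61.8288
Critical values: χ²_{0.975,38} = 22.878, χ²_{0.025,38} = 56.896
Rejection region: χ² < 22.878 or χ² > 56.896
Decision: reject H₀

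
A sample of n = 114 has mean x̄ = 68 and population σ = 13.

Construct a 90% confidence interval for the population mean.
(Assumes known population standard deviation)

Answer: (65.9970, 70.0030)

Derivation:
Confidence level: 90%, α = 0.1
z_0.05 = 1.645
SE = σ/√n = 13/√114 = 1.2176
Margin of error = 1.645 × 1.2176 = 2.0030
CI: x̄ ± margin = 68 ± 2.0030
CI: (65.9970, 70.0030)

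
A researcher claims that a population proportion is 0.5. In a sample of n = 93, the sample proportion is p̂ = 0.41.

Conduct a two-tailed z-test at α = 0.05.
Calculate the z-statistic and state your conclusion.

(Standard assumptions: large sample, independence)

H₀: p = 0.5, H₁: p ≠ 0.5
Standard error: SE = √(p₀(1-p₀)/n) = √(0.5×0.5/93) = 0.051848
z-statistic: z = (p̂ - p₀)/SE = (0.41 - 0.5)/0.051848 = -1.7358
Critical value: z_0.025 = ±1.960
p-value = 0.0826
Decision: fail to reject H₀ at α = 0.05

Answer: z = -1.7358, fail to reject H₀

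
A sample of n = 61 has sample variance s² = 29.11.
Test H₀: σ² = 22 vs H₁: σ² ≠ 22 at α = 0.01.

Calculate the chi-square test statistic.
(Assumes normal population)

df = n - 1 = 60
χ² = (n-1)s²/σ₀² = 60×29.11/22 = 79.3909
Critical values: χ²_{0.995,60} = 35.534, χ²_{0.005,60} = 91.952
Rejection region: χ² < 35.534 or χ² > 91.952
Decision: fail to reject H₀

Answer: χ² = 79.3909, fail to reject H₀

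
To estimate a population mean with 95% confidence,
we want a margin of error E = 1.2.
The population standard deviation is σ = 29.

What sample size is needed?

z_0.025 = 1.960
n = (z×σ/E)² = (1.960×29/1.2)²
n = 2243.6011
Round up: n = 2244

Answer: n = 2244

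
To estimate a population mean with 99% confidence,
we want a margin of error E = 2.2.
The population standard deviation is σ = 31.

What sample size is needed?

z_0.005 = 2.576
n = (z×σ/E)² = (2.576×31/2.2)²
n = 1317.5580
Round up: n = 1318

Answer: n = 1318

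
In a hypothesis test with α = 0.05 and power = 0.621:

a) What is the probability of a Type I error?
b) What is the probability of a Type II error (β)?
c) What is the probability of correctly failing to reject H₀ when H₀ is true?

Answer: a) 0.05, b) 0.379, c) 0.95

Derivation:
a) Type I error probability = α = 0.05
b) Power = P(reject H₀ | H₁ true) = 1 - β = 0.621, so Type II error probability = β = 1 - Power = 0.379
c) P(fail to reject H₀ | H₀ true) = 1 - α = 0.95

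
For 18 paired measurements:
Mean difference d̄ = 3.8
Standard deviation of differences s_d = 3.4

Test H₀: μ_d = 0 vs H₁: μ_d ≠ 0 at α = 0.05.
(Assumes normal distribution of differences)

df = n - 1 = 17
SE = s_d/√n = 3.4/√18 = 0.8014
t = d̄/SE = 3.8/0.8014 = 4.7417
Critical value: t_{0.025,17} = ±2.110
p-value ≈ 0.0002
Decision: reject H₀

Answer: t = 4.7417, reject H₀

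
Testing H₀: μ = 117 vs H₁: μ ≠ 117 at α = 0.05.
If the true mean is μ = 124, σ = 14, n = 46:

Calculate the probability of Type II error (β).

SE = σ/√n = 14/√46 = 2.0642
Critical values: μ₀ ± z_0.025×SE = 117 ± 1.960×2.0642
Acceptance region: (112.9542, 121.0458)
Under H₁ (μ = 124): z_high = (121.0458 - 124)/2.0642 = -1.4312, z_low = (112.9542 - 124)/2.0642 = -5.3511
β = P(not reject | H₁) = Φ(-1.4312) - Φ(-5.3511) ≈ 0.0762

Answer: β ≈ 0.0762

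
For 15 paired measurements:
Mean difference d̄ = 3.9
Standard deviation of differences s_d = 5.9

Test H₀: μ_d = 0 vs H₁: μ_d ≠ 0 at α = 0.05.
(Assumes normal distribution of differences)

Answer: t = 2.5601, reject H₀

Derivation:
df = n - 1 = 14
SE = s_d/√n = 5.9/√15 = 1.5234
t = d̄/SE = 3.9/1.5234 = 2.5601
Critical value: t_{0.025,14} = ±2.145
p-value ≈ 0.0227
Decision: reject H₀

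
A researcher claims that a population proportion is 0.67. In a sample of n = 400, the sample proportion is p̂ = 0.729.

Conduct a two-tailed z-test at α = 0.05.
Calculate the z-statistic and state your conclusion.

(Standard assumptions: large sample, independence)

H₀: p = 0.67, H₁: p ≠ 0.67
Standard error: SE = √(p₀(1-p₀)/n) = √(0.67×0.33/400) = 0.023511
z-statistic: z = (p̂ - p₀)/SE = (0.729 - 0.67)/0.023511 = 2.5095
Critical value: z_0.025 = ±1.960
p-value = 0.0121
Decision: reject H₀ at α = 0.05

Answer: z = 2.5095, reject H₀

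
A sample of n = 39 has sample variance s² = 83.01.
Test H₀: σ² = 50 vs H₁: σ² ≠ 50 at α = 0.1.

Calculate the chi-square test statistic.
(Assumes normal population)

Answer: χ² = 63.0876, reject H₀

Derivation:
df = n - 1 = 38
χ² = (n-1)s²/σ₀² = 38×83.01/50 = 63.0876
Critical values: χ²_{0.95,38} = 24.884, χ²_{0.05,38} = 53.384
Rejection region: χ² < 24.884 or χ² > 53.384
Decision: reject H₀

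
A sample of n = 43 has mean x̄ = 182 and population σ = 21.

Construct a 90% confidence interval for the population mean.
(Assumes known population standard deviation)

Confidence level: 90%, α = 0.1
z_0.05 = 1.645
SE = σ/√n = 21/√43 = 3.2025
Margin of error = 1.645 × 3.2025 = 5.2681
CI: x̄ ± margin = 182 ± 5.2681
CI: (176.7319, 187.2681)

Answer: (176.7319, 187.2681)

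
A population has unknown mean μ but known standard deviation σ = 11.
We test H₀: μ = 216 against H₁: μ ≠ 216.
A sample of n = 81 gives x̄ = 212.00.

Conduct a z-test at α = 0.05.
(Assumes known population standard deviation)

Standard error: SE = σ/√n = 11/√81 = 1.2222
z-statistic: z = (x̄ - μ₀)/SE = (212.00 - 216)/1.2222 = -3.2728
Critical value: ±1.960
p-value = 0.0011
Decision: reject H₀

Answer: z = -3.2728, reject H₀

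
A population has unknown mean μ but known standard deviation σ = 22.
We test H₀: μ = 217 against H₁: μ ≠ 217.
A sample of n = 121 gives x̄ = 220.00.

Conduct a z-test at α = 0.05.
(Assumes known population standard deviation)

Answer: z = 1.5000, fail to reject H₀

Derivation:
Standard error: SE = σ/√n = 22/√121 = 2.0000
z-statistic: z = (x̄ - μ₀)/SE = (220.00 - 217)/2.0000 = 1.5000
Critical value: ±1.960
p-value = 0.1336
Decision: fail to reject H₀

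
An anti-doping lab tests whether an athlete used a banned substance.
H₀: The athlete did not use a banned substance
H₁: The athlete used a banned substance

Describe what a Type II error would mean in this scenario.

A Type I error (probability α) occurs when we reject a true H₀.
A Type II error (probability β) occurs when we fail to reject a false H₀.

Answer: Failing to detect doping in an athlete who used a banned substance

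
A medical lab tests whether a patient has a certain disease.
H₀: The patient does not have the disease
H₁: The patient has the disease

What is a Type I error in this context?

Type I error: rejecting H₀ when it is actually true (false positive).
Type II error: failing to reject H₀ when H₁ is actually true (false negative).

Answer: Diagnosing a healthy patient as having the disease (false positive)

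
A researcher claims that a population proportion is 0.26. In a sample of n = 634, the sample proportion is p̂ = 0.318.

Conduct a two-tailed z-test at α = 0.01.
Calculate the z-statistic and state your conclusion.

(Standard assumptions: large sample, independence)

H₀: p = 0.26, H₁: p ≠ 0.26
Standard error: SE = √(p₀(1-p₀)/n) = √(0.26×0.74/634) = 0.017420
z-statistic: z = (p̂ - p₀)/SE = (0.318 - 0.26)/0.017420 = 3.3295
Critical value: z_0.005 = ±2.576
p-value = 0.0009
Decision: reject H₀ at α = 0.01

Answer: z = 3.3295, reject H₀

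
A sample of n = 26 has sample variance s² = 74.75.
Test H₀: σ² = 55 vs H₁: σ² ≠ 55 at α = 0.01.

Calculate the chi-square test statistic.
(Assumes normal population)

df = n - 1 = 25
χ² = (n-1)s²/σ₀² = 25×74.75/55 = 33.9773
Critical values: χ²_{0.995,25} = 10.520, χ²_{0.005,25} = 46.928
Rejection region: χ² < 10.520 or χ² > 46.928
Decision: fail to reject H₀

Answer: χ² = 33.9773, fail to reject H₀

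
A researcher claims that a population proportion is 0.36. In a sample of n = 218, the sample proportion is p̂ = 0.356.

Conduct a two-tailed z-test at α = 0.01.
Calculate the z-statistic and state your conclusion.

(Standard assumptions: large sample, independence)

H₀: p = 0.36, H₁: p ≠ 0.36
Standard error: SE = √(p₀(1-p₀)/n) = √(0.36×0.64/218) = 0.032510
z-statistic: z = (p̂ - p₀)/SE = (0.356 - 0.36)/0.032510 = -0.1230
Critical value: z_0.005 = ±2.576
p-value = 0.9021
Decision: fail to reject H₀ at α = 0.01

Answer: z = -0.1230, fail to reject H₀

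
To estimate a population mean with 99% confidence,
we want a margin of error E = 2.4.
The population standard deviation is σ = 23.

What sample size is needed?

z_0.005 = 2.576
n = (z×σ/E)² = (2.576×23/2.4)²
n = 609.4315
Round up: n = 610

Answer: n = 610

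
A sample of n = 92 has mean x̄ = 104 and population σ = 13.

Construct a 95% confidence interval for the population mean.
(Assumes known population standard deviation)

Answer: (101.3436, 106.6564)

Derivation:
Confidence level: 95%, α = 0.05
z_0.025 = 1.960
SE = σ/√n = 13/√92 = 1.3553
Margin of error = 1.960 × 1.3553 = 2.6564
CI: x̄ ± margin = 104 ± 2.6564
CI: (101.3436, 106.6564)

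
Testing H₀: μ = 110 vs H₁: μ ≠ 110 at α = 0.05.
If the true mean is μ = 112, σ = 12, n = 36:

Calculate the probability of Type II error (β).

SE = σ/√n = 12/√36 = 2.0000
Critical values: μ₀ ± z_0.025×SE = 110 ± 1.960×2.0000
Acceptance region: (106.0800, 113.9200)
Under H₁ (μ = 112): z_high = (113.9200 - 112)/2.0000 = 0.9600, z_low = (106.0800 - 112)/2.0000 = -2.9600
β = P(not reject | H₁) = Φ(0.9600) - Φ(-2.9600) ≈ 0.8299

Answer: β ≈ 0.8299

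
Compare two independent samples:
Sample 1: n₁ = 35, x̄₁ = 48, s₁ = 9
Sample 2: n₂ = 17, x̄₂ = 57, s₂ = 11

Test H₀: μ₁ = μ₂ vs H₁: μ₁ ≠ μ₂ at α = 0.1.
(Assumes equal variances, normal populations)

Pooled variance: s²_p = [34×9² + 16×11²]/(50) = 93.8000
s_p = 9.6850
SE = s_p×√(1/n₁ + 1/n₂) = 9.6850×√(1/35 + 1/17) = 2.8631
t = (x̄₁ - x̄₂)/SE = (48 - 57)/2.8631 = -3.1434
df = 50, t-critical = ±1.676
Decision: reject H₀

Answer: t = -3.1434, reject H₀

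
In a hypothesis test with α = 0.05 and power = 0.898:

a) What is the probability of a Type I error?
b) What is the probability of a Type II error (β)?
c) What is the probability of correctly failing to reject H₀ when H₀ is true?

a) Type I error probability = α = 0.05
b) Power = P(reject H₀ | H₁ true) = 1 - β = 0.898, so Type II error probability = β = 1 - Power = 0.102
c) P(fail to reject H₀ | H₀ true) = 1 - α = 0.95

Answer: a) 0.05, b) 0.102, c) 0.95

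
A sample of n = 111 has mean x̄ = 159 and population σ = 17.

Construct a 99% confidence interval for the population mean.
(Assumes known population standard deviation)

Confidence level: 99%, α = 0.01
z_0.005 = 2.576
SE = σ/√n = 17/√111 = 1.6136
Margin of error = 2.576 × 1.6136 = 4.1566
CI: x̄ ± margin = 159 ± 4.1566
CI: (154.8434, 163.1566)

Answer: (154.8434, 163.1566)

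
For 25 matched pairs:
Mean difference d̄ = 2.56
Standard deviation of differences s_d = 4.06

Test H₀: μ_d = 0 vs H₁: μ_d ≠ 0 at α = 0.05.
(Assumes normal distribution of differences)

df = n - 1 = 24
SE = s_d/√n = 4.06/√25 = 0.8120
t = d̄/SE = 2.56/0.8120 = 3.1527
Critical value: t_{0.025,24} = ±2.064
p-value ≈ 0.0043
Decision: reject H₀

Answer: t = 3.1527, reject H₀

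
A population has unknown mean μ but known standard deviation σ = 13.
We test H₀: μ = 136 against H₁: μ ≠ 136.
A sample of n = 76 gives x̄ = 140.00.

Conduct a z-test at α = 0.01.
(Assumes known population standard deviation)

Answer: z = 2.6824, reject H₀

Derivation:
Standard error: SE = σ/√n = 13/√76 = 1.4912
z-statistic: z = (x̄ - μ₀)/SE = (140.00 - 136)/1.4912 = 2.6824
Critical value: ±2.576
p-value = 0.0073
Decision: reject H₀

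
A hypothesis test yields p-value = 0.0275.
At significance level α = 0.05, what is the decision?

Compare p-value to α:
0.0275 < 0.05
Decision: reject H₀

Answer: reject H₀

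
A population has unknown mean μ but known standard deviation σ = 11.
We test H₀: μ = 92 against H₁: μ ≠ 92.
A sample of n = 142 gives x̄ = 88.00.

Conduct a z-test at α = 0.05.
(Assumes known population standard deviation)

Answer: z = -4.3332, reject H₀

Derivation:
Standard error: SE = σ/√n = 11/√142 = 0.9231
z-statistic: z = (x̄ - μ₀)/SE = (88.00 - 92)/0.9231 = -4.3332
Critical value: ±1.960
p-value < 0.0001
Decision: reject H₀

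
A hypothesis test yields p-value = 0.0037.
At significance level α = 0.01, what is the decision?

Answer: reject H₀

Derivation:
Compare p-value to α:
0.0037 < 0.01
Decision: reject H₀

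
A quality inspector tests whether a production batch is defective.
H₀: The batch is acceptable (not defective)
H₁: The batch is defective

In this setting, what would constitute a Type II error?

Answer: Shipping a defective batch to customers

Derivation:
Type I error: rejecting H₀ when it is actually true (false positive).
Type II error: failing to reject H₀ when H₁ is actually true (false negative).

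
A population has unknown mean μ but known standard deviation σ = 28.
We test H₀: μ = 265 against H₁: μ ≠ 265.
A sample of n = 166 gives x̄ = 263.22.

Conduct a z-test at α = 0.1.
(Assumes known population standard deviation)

Standard error: SE = σ/√n = 28/√166 = 2.1732
z-statistic: z = (x̄ - μ₀)/SE = (263.22 - 265)/2.1732 = -0.8191
Critical value: ±1.645
p-value = 0.4127
Decision: fail to reject H₀

Answer: z = -0.8191, fail to reject H₀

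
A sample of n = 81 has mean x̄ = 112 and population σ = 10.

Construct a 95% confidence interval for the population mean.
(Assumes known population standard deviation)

Confidence level: 95%, α = 0.05
z_0.025 = 1.960
SE = σ/√n = 10/√81 = 1.1111
Margin of error = 1.960 × 1.1111 = 2.1778
CI: x̄ ± margin = 112 ± 2.1778
CI: (109.8222, 114.1778)

Answer: (109.8222, 114.1778)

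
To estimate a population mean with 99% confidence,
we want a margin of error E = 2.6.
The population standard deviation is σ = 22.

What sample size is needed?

z_0.005 = 2.576
n = (z×σ/E)² = (2.576×22/2.6)²
n = 475.1059
Round up: n = 476

Answer: n = 476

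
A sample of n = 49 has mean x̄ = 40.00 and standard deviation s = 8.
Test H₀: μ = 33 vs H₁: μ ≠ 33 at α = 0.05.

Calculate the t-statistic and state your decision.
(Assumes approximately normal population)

Answer: t = 6.1248, reject H₀

Derivation:
df = n - 1 = 48
SE = s/√n = 8/√49 = 1.1429
t = (x̄ - μ₀)/SE = (40.00 - 33)/1.1429 = 6.1248
Critical value: t_{0.025,48} = ±2.011
p-value < 0.0001
Decision: reject H₀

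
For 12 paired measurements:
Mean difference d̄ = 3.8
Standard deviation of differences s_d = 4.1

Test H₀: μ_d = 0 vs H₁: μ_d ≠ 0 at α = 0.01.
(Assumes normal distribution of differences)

Answer: t = 3.2105, reject H₀

Derivation:
df = n - 1 = 11
SE = s_d/√n = 4.1/√12 = 1.1836
t = d̄/SE = 3.8/1.1836 = 3.2105
Critical value: t_{0.005,11} = ±3.106
p-value ≈ 0.0083
Decision: reject H₀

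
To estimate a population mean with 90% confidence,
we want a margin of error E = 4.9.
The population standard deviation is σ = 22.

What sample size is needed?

z_0.05 = 1.645
n = (z×σ/E)² = (1.645×22/4.9)²
n = 54.5488
Round up: n = 55

Answer: n = 55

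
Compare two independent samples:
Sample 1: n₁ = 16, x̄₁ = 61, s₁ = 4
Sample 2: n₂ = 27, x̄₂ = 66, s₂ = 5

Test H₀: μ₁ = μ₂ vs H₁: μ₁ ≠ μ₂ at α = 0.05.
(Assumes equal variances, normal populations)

Pooled variance: s²_p = [15×4² + 26×5²]/(41) = 21.7073
s_p = 4.6591
SE = s_p×√(1/n₁ + 1/n₂) = 4.6591×√(1/16 + 1/27) = 1.4699
t = (x̄₁ - x̄₂)/SE = (61 - 66)/1.4699 = -3.4016
df = 41, t-critical = ±2.020
Decision: reject H₀

Answer: t = -3.4016, reject H₀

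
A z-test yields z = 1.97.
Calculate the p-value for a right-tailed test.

Answer: p-value ≈ 0.0244

Derivation:
For z = 1.97:
p = P(Z > 1.97) = 1 - Φ(1.97) = 0.0244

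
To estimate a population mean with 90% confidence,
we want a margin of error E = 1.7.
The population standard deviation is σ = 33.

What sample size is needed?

Answer: n = 1020

Derivation:
z_0.05 = 1.645
n = (z×σ/E)² = (1.645×33/1.7)²
n = 1019.6752
Round up: n = 1020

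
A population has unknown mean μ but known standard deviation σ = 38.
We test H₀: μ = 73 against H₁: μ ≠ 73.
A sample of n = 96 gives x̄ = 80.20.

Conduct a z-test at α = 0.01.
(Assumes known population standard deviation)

Standard error: SE = σ/√n = 38/√96 = 3.8784
z-statistic: z = (x̄ - μ₀)/SE = (80.20 - 73)/3.8784 = 1.8564
Critical value: ±2.576
p-value = 0.0634
Decision: fail to reject H₀

Answer: z = 1.8564, fail to reject H₀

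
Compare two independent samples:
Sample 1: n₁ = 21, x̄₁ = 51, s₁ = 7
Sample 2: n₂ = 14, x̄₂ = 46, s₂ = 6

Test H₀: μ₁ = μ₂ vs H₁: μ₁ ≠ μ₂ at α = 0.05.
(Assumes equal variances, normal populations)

Answer: t = 2.1877, reject H₀

Derivation:
Pooled variance: s²_p = [20×7² + 13×6²]/(33) = 43.8788
s_p = 6.6241
SE = s_p×√(1/n₁ + 1/n₂) = 6.6241×√(1/21 + 1/14) = 2.2855
t = (x̄₁ - x̄₂)/SE = (51 - 46)/2.2855 = 2.1877
df = 33, t-critical = ±2.035
Decision: reject H₀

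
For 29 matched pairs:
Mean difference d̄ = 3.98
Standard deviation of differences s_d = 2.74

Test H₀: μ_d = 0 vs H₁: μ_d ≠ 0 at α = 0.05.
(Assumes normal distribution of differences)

Answer: t = 7.8223, reject H₀

Derivation:
df = n - 1 = 28
SE = s_d/√n = 2.74/√29 = 0.5088
t = d̄/SE = 3.98/0.5088 = 7.8223
Critical value: t_{0.025,28} = ±2.048
p-value < 0.0001
Decision: reject H₀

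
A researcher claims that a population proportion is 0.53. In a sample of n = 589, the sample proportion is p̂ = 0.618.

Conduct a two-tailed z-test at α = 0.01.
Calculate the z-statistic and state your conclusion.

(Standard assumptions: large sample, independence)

Answer: z = 4.2791, reject H₀

Derivation:
H₀: p = 0.53, H₁: p ≠ 0.53
Standard error: SE = √(p₀(1-p₀)/n) = √(0.53×0.47/589) = 0.020565
z-statistic: z = (p̂ - p₀)/SE = (0.618 - 0.53)/0.020565 = 4.2791
Critical value: z_0.005 = ±2.576
p-value < 0.0001
Decision: reject H₀ at α = 0.01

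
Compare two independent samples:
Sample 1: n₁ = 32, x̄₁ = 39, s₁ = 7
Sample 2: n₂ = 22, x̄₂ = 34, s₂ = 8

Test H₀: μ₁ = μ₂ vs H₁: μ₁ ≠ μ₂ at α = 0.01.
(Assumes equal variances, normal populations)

Answer: t = 2.4331, fail to reject H₀

Derivation:
Pooled variance: s²_p = [31×7² + 21×8²]/(52) = 55.0577
s_p = 7.4201
SE = s_p×√(1/n₁ + 1/n₂) = 7.4201×√(1/32 + 1/22) = 2.0550
t = (x̄₁ - x̄₂)/SE = (39 - 34)/2.0550 = 2.4331
df = 52, t-critical = ±2.674
Decision: fail to reject H₀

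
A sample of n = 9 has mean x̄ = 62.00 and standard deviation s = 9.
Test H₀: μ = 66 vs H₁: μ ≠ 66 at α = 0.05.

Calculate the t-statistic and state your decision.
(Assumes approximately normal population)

df = n - 1 = 8
SE = s/√n = 9/√9 = 3.0000
t = (x̄ - μ₀)/SE = (62.00 - 66)/3.0000 = -1.3333
Critical value: t_{0.025,8} = ±2.306
p-value ≈ 0.2191
Decision: fail to reject H₀

Answer: t = -1.3333, fail to reject H₀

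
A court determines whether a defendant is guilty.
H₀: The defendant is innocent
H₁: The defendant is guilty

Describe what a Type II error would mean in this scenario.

Type I error: rejecting H₀ when it is actually true (false positive).
Type II error: failing to reject H₀ when H₁ is actually true (false negative).

Answer: Acquitting a guilty person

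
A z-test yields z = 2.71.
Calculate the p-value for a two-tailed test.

Answer: p-value ≈ 0.0067

Derivation:
For z = 2.71:
p = 2×P(Z > |2.71|) = 2×(1 - Φ(2.71)) = 0.0067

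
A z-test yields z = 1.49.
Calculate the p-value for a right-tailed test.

Answer: p-value ≈ 0.0681

Derivation:
For z = 1.49:
p = P(Z > 1.49) = 1 - Φ(1.49) = 0.0681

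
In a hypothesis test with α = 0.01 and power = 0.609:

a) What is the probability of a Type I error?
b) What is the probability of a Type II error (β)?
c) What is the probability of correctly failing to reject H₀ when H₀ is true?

Answer: a) 0.01, b) 0.391, c) 0.99

Derivation:
a) Type I error probability = α = 0.01
b) Power = P(reject H₀ | H₁ true) = 1 - β = 0.609, so Type II error probability = β = 1 - Power = 0.391
c) P(fail to reject H₀ | H₀ true) = 1 - α = 0.99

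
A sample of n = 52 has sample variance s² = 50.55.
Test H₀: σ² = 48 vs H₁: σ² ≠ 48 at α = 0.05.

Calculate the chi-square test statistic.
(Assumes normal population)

df = n - 1 = 51
χ² = (n-1)s²/σ₀² = 51×50.55/48 = 53.7094
Critical values: χ²_{0.975,51} = 33.162, χ²_{0.025,51} = 72.616
Rejection region: χ² < 33.162 or χ² > 72.616
Decision: fail to reject H₀

Answer: χ² = 53.7094, fail to reject H₀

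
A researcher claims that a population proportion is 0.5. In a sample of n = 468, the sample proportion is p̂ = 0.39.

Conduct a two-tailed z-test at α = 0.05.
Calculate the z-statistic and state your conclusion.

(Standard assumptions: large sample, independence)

Answer: z = -4.7592, reject H₀

Derivation:
H₀: p = 0.5, H₁: p ≠ 0.5
Standard error: SE = √(p₀(1-p₀)/n) = √(0.5×0.5/468) = 0.023113
z-statistic: z = (p̂ - p₀)/SE = (0.39 - 0.5)/0.023113 = -4.7592
Critical value: z_0.025 = ±1.960
p-value < 0.0001
Decision: reject H₀ at α = 0.05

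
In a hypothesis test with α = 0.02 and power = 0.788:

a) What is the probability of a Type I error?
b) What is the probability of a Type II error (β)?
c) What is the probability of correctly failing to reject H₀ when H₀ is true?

Answer: a) 0.02, b) 0.212, c) 0.98

Derivation:
a) Type I error probability = α = 0.02
b) Power = P(reject H₀ | H₁ true) = 1 - β = 0.788, so Type II error probability = β = 1 - Power = 0.212
c) P(fail to reject H₀ | H₀ true) = 1 - α = 0.98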